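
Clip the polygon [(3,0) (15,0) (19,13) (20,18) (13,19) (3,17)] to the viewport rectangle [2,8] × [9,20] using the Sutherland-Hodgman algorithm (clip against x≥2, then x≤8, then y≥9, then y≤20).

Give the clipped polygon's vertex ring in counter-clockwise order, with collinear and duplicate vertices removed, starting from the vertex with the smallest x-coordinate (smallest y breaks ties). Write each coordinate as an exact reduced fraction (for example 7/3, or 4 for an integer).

1. After x ≥ 2: [(3,0) (15,0) (19,13) (20,18) (13,19) (3,17)]
2. After x ≤ 8: [(3,0) (8,0) (8,18) (3,17)]
3. After y ≥ 9: [(3,9) (8,9) (8,18) (3,17)]
4. After y ≤ 20: [(3,9) (8,9) (8,18) (3,17)]
5. Canonical ring: [(3,9) (8,9) (8,18) (3,17)]

Clipped polygon: [(3,9) (8,9) (8,18) (3,17)]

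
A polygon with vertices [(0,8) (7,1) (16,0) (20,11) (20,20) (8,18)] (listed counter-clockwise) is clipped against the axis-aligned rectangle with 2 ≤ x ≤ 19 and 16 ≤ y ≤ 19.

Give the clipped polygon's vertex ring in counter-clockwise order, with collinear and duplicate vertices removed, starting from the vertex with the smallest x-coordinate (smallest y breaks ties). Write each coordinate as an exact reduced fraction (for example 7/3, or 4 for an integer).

Clipped polygon: [(32/5,16) (19,16) (19,19) (14,19) (8,18)]

1. After x ≥ 2: [(2,21/2) (2,6) (7,1) (16,0) (20,11) (20,20) (8,18)]
2. After x ≤ 19: [(2,21/2) (2,6) (7,1) (16,0) (19,33/4) (19,119/6) (8,18)]
3. After y ≥ 16: [(32/5,16) (19,16) (19,119/6) (8,18)]
4. After y ≤ 19: [(32/5,16) (19,16) (19,19) (14,19) (8,18)]
5. Canonical ring: [(32/5,16) (19,16) (19,19) (14,19) (8,18)]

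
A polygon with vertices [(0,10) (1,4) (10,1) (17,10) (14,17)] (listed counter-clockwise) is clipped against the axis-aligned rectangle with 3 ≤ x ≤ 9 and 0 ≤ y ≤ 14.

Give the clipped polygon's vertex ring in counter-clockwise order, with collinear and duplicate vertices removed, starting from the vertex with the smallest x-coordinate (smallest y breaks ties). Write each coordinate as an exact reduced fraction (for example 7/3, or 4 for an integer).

1. After x ≥ 3: [(3,23/2) (3,10/3) (10,1) (17,10) (14,17)]
2. After x ≤ 9: [(9,29/2) (3,23/2) (3,10/3) (9,4/3)]
3. After y ≥ 0: [(9,29/2) (3,23/2) (3,10/3) (9,4/3)]
4. After y ≤ 14: [(9,14) (8,14) (3,23/2) (3,10/3) (9,4/3)]
5. Canonical ring: [(3,10/3) (9,4/3) (9,14) (8,14) (3,23/2)]

Clipped polygon: [(3,10/3) (9,4/3) (9,14) (8,14) (3,23/2)]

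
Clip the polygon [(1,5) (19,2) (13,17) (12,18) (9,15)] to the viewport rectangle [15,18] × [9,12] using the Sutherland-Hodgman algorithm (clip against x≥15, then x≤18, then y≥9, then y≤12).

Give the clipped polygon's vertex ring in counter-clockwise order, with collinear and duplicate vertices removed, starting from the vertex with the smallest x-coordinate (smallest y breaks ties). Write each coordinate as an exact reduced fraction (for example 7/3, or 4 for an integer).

1. After x ≥ 15: [(15,8/3) (19,2) (15,12)]
2. After x ≤ 18: [(15,8/3) (18,13/6) (18,9/2) (15,12)]
3. After y ≥ 9: [(15,9) (81/5,9) (15,12)]
4. After y ≤ 12: [(15,9) (81/5,9) (15,12)]
5. Canonical ring: [(15,9) (81/5,9) (15,12)]

Clipped polygon: [(15,9) (81/5,9) (15,12)]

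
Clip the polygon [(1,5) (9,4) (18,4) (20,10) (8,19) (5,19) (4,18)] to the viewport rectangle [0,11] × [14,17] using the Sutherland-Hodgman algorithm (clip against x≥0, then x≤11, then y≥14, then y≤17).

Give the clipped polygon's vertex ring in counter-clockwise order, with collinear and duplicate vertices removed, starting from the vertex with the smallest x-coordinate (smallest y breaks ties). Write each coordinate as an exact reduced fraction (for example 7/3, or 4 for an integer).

Clipped polygon: [(40/13,14) (11,14) (11,67/4) (32/3,17) (49/13,17)]

1. After x ≥ 0: [(1,5) (9,4) (18,4) (20,10) (8,19) (5,19) (4,18)]
2. After x ≤ 11: [(1,5) (9,4) (11,4) (11,67/4) (8,19) (5,19) (4,18)]
3. After y ≥ 14: [(40/13,14) (11,14) (11,67/4) (8,19) (5,19) (4,18)]
4. After y ≤ 17: [(49/13,17) (40/13,14) (11,14) (11,67/4) (32/3,17)]
5. Canonical ring: [(40/13,14) (11,14) (11,67/4) (32/3,17) (49/13,17)]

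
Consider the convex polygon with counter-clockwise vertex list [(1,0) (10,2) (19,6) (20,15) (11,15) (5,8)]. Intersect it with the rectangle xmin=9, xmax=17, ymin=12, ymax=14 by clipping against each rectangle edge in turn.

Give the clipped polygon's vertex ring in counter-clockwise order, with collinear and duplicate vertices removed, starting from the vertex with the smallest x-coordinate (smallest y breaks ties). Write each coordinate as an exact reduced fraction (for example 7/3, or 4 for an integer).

1. After x ≥ 9: [(9,16/9) (10,2) (19,6) (20,15) (11,15) (9,38/3)]
2. After x ≤ 17: [(9,16/9) (10,2) (17,46/9) (17,15) (11,15) (9,38/3)]
3. After y ≥ 12: [(9,12) (17,12) (17,15) (11,15) (9,38/3)]
4. After y ≤ 14: [(9,12) (17,12) (17,14) (71/7,14) (9,38/3)]
5. Canonical ring: [(9,12) (17,12) (17,14) (71/7,14) (9,38/3)]

Clipped polygon: [(9,12) (17,12) (17,14) (71/7,14) (9,38/3)]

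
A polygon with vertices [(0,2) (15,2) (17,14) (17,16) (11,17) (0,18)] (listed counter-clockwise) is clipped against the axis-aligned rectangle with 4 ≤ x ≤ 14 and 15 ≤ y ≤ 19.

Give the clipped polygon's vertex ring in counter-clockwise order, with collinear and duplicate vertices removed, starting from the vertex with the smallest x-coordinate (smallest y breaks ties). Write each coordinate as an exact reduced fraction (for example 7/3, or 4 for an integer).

1. After x ≥ 4: [(4,2) (15,2) (17,14) (17,16) (11,17) (4,194/11)]
2. After x ≤ 14: [(4,2) (14,2) (14,33/2) (11,17) (4,194/11)]
3. After y ≥ 15: [(4,15) (14,15) (14,33/2) (11,17) (4,194/11)]
4. After y ≤ 19: [(4,15) (14,15) (14,33/2) (11,17) (4,194/11)]
5. Canonical ring: [(4,15) (14,15) (14,33/2) (11,17) (4,194/11)]

Clipped polygon: [(4,15) (14,15) (14,33/2) (11,17) (4,194/11)]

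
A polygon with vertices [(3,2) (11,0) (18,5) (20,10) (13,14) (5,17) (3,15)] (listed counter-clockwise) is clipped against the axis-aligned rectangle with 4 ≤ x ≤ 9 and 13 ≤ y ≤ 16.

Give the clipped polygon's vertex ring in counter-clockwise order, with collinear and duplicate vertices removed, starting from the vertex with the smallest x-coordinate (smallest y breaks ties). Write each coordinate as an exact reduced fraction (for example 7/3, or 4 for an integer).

Clipped polygon: [(4,13) (9,13) (9,31/2) (23/3,16) (4,16)]

1. After x ≥ 4: [(4,7/4) (11,0) (18,5) (20,10) (13,14) (5,17) (4,16)]
2. After x ≤ 9: [(4,7/4) (9,1/2) (9,31/2) (5,17) (4,16)]
3. After y ≥ 13: [(4,13) (9,13) (9,31/2) (5,17) (4,16)]
4. After y ≤ 16: [(4,13) (9,13) (9,31/2) (23/3,16) (4,16) (4,16)]
5. Canonical ring: [(4,13) (9,13) (9,31/2) (23/3,16) (4,16)]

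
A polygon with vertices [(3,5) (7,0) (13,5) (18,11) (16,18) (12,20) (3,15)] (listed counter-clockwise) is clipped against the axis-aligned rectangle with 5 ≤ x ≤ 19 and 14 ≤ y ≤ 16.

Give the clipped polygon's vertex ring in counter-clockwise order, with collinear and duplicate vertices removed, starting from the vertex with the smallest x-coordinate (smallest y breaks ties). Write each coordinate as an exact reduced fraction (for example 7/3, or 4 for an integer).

1. After x ≥ 5: [(5,5/2) (7,0) (13,5) (18,11) (16,18) (12,20) (5,145/9)]
2. After x ≤ 19: [(5,5/2) (7,0) (13,5) (18,11) (16,18) (12,20) (5,145/9)]
3. After y ≥ 14: [(5,14) (120/7,14) (16,18) (12,20) (5,145/9)]
4. After y ≤ 16: [(5,16) (5,14) (120/7,14) (116/7,16)]
5. Canonical ring: [(5,14) (120/7,14) (116/7,16) (5,16)]

Clipped polygon: [(5,14) (120/7,14) (116/7,16) (5,16)]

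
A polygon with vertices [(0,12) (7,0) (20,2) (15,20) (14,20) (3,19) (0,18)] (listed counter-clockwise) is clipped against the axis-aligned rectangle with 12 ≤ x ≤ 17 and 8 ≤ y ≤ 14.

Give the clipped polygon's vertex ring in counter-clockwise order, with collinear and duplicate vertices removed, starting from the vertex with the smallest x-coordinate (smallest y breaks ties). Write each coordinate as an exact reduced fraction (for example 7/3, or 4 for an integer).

1. After x ≥ 12: [(12,10/13) (20,2) (15,20) (14,20) (12,218/11)]
2. After x ≤ 17: [(12,10/13) (17,20/13) (17,64/5) (15,20) (14,20) (12,218/11)]
3. After y ≥ 8: [(12,8) (17,8) (17,64/5) (15,20) (14,20) (12,218/11)]
4. After y ≤ 14: [(12,14) (12,8) (17,8) (17,64/5) (50/3,14)]
5. Canonical ring: [(12,8) (17,8) (17,64/5) (50/3,14) (12,14)]

Clipped polygon: [(12,8) (17,8) (17,64/5) (50/3,14) (12,14)]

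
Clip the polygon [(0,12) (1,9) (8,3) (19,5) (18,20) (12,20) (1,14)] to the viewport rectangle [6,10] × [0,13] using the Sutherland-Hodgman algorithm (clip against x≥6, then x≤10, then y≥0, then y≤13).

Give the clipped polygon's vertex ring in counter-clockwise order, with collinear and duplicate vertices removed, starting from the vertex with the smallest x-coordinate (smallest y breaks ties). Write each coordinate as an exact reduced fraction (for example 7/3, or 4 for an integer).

1. After x ≥ 6: [(6,33/7) (8,3) (19,5) (18,20) (12,20) (6,184/11)]
2. After x ≤ 10: [(6,33/7) (8,3) (10,37/11) (10,208/11) (6,184/11)]
3. After y ≥ 0: [(6,33/7) (8,3) (10,37/11) (10,208/11) (6,184/11)]
4. After y ≤ 13: [(6,13) (6,33/7) (8,3) (10,37/11) (10,13)]
5. Canonical ring: [(6,33/7) (8,3) (10,37/11) (10,13) (6,13)]

Clipped polygon: [(6,33/7) (8,3) (10,37/11) (10,13) (6,13)]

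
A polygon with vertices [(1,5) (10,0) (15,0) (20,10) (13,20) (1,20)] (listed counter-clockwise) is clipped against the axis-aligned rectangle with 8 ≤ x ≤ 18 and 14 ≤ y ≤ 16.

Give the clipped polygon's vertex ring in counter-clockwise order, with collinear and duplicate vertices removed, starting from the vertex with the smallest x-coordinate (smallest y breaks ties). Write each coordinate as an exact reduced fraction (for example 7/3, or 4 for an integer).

1. After x ≥ 8: [(8,10/9) (10,0) (15,0) (20,10) (13,20) (8,20)]
2. After x ≤ 18: [(8,10/9) (10,0) (15,0) (18,6) (18,90/7) (13,20) (8,20)]
3. After y ≥ 14: [(8,14) (86/5,14) (13,20) (8,20)]
4. After y ≤ 16: [(8,16) (8,14) (86/5,14) (79/5,16)]
5. Canonical ring: [(8,14) (86/5,14) (79/5,16) (8,16)]

Clipped polygon: [(8,14) (86/5,14) (79/5,16) (8,16)]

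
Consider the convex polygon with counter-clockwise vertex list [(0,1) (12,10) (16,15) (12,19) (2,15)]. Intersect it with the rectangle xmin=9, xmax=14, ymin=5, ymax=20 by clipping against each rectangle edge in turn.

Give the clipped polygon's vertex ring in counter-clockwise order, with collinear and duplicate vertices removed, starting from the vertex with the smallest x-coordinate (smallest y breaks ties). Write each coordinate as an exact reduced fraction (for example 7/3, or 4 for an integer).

Clipped polygon: [(9,31/4) (12,10) (14,25/2) (14,17) (12,19) (9,89/5)]

1. After x ≥ 9: [(9,31/4) (12,10) (16,15) (12,19) (9,89/5)]
2. After x ≤ 14: [(9,31/4) (12,10) (14,25/2) (14,17) (12,19) (9,89/5)]
3. After y ≥ 5: [(9,31/4) (12,10) (14,25/2) (14,17) (12,19) (9,89/5)]
4. After y ≤ 20: [(9,31/4) (12,10) (14,25/2) (14,17) (12,19) (9,89/5)]
5. Canonical ring: [(9,31/4) (12,10) (14,25/2) (14,17) (12,19) (9,89/5)]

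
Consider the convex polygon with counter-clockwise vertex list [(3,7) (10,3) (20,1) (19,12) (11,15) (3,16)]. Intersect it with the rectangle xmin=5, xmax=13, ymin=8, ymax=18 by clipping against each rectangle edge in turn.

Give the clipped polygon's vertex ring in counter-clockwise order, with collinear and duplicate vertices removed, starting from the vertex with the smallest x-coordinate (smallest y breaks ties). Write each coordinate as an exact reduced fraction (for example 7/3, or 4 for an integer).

1. After x ≥ 5: [(5,41/7) (10,3) (20,1) (19,12) (11,15) (5,63/4)]
2. After x ≤ 13: [(5,41/7) (10,3) (13,12/5) (13,57/4) (11,15) (5,63/4)]
3. After y ≥ 8: [(5,8) (13,8) (13,57/4) (11,15) (5,63/4)]
4. After y ≤ 18: [(5,8) (13,8) (13,57/4) (11,15) (5,63/4)]
5. Canonical ring: [(5,8) (13,8) (13,57/4) (11,15) (5,63/4)]

Clipped polygon: [(5,8) (13,8) (13,57/4) (11,15) (5,63/4)]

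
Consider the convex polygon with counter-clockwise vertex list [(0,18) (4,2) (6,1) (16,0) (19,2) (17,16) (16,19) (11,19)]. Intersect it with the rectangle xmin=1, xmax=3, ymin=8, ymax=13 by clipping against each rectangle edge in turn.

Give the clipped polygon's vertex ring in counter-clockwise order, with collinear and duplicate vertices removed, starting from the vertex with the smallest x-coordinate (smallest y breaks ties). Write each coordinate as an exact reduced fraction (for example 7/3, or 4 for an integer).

1. After x ≥ 1: [(1,199/11) (1,14) (4,2) (6,1) (16,0) (19,2) (17,16) (16,19) (11,19)]
2. After x ≤ 3: [(3,201/11) (1,199/11) (1,14) (3,6)]
3. After y ≥ 8: [(3,8) (3,201/11) (1,199/11) (1,14) (5/2,8)]
4. After y ≤ 13: [(3,8) (3,13) (5/4,13) (5/2,8)]
5. Canonical ring: [(5/4,13) (5/2,8) (3,8) (3,13)]

Clipped polygon: [(5/4,13) (5/2,8) (3,8) (3,13)]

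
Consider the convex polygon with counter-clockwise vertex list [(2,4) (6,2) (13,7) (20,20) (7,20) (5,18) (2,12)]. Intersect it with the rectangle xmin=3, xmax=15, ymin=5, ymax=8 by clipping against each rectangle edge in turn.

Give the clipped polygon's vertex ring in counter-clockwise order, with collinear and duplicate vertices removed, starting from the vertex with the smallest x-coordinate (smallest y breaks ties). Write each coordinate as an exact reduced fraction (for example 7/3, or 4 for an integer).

1. After x ≥ 3: [(3,7/2) (6,2) (13,7) (20,20) (7,20) (5,18) (3,14)]
2. After x ≤ 15: [(3,7/2) (6,2) (13,7) (15,75/7) (15,20) (7,20) (5,18) (3,14)]
3. After y ≥ 5: [(3,5) (51/5,5) (13,7) (15,75/7) (15,20) (7,20) (5,18) (3,14)]
4. After y ≤ 8: [(3,8) (3,5) (51/5,5) (13,7) (176/13,8)]
5. Canonical ring: [(3,5) (51/5,5) (13,7) (176/13,8) (3,8)]

Clipped polygon: [(3,5) (51/5,5) (13,7) (176/13,8) (3,8)]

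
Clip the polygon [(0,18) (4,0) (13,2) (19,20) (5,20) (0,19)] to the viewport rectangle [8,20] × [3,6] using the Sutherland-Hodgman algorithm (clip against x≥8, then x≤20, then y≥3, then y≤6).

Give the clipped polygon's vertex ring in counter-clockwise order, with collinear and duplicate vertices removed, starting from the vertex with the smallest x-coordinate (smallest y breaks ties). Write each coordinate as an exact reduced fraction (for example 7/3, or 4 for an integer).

1. After x ≥ 8: [(8,8/9) (13,2) (19,20) (8,20)]
2. After x ≤ 20: [(8,8/9) (13,2) (19,20) (8,20)]
3. After y ≥ 3: [(8,3) (40/3,3) (19,20) (8,20)]
4. After y ≤ 6: [(8,6) (8,3) (40/3,3) (43/3,6)]
5. Canonical ring: [(8,3) (40/3,3) (43/3,6) (8,6)]

Clipped polygon: [(8,3) (40/3,3) (43/3,6) (8,6)]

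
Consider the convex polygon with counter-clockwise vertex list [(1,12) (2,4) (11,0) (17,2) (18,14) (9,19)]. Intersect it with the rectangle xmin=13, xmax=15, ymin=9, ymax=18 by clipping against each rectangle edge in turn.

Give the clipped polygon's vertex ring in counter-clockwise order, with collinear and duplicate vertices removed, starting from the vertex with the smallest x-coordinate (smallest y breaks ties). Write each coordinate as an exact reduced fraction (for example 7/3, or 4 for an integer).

Clipped polygon: [(13,9) (15,9) (15,47/3) (13,151/9)]

1. After x ≥ 13: [(13,2/3) (17,2) (18,14) (13,151/9)]
2. After x ≤ 15: [(13,2/3) (15,4/3) (15,47/3) (13,151/9)]
3. After y ≥ 9: [(13,9) (15,9) (15,47/3) (13,151/9)]
4. After y ≤ 18: [(13,9) (15,9) (15,47/3) (13,151/9)]
5. Canonical ring: [(13,9) (15,9) (15,47/3) (13,151/9)]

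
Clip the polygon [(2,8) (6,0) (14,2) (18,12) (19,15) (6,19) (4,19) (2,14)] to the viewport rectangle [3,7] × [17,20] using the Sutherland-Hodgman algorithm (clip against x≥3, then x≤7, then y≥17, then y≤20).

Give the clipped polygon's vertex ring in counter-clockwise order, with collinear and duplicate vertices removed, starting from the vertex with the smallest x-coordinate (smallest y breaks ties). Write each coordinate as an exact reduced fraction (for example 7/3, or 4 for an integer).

1. After x ≥ 3: [(3,6) (6,0) (14,2) (18,12) (19,15) (6,19) (4,19) (3,33/2)]
2. After x ≤ 7: [(3,6) (6,0) (7,1/4) (7,243/13) (6,19) (4,19) (3,33/2)]
3. After y ≥ 17: [(7,17) (7,243/13) (6,19) (4,19) (16/5,17)]
4. After y ≤ 20: [(7,17) (7,243/13) (6,19) (4,19) (16/5,17)]
5. Canonical ring: [(16/5,17) (7,17) (7,243/13) (6,19) (4,19)]

Clipped polygon: [(16/5,17) (7,17) (7,243/13) (6,19) (4,19)]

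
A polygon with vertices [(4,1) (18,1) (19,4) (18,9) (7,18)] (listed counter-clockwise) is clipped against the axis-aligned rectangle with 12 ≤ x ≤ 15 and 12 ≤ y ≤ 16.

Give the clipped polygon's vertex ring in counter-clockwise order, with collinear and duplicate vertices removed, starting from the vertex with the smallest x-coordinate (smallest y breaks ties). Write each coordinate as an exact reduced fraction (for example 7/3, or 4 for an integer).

1. After x ≥ 12: [(12,1) (18,1) (19,4) (18,9) (12,153/11)]
2. After x ≤ 15: [(12,1) (15,1) (15,126/11) (12,153/11)]
3. After y ≥ 12: [(12,12) (43/3,12) (12,153/11)]
4. After y ≤ 16: [(12,12) (43/3,12) (12,153/11)]
5. Canonical ring: [(12,12) (43/3,12) (12,153/11)]

Clipped polygon: [(12,12) (43/3,12) (12,153/11)]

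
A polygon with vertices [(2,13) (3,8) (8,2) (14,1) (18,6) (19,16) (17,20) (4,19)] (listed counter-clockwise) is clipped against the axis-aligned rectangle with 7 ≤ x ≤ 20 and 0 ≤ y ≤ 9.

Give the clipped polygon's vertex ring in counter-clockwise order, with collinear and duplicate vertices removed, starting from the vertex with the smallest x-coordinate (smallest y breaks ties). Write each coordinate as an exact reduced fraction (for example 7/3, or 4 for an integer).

Clipped polygon: [(7,16/5) (8,2) (14,1) (18,6) (183/10,9) (7,9)]

1. After x ≥ 7: [(7,16/5) (8,2) (14,1) (18,6) (19,16) (17,20) (7,250/13)]
2. After x ≤ 20: [(7,16/5) (8,2) (14,1) (18,6) (19,16) (17,20) (7,250/13)]
3. After y ≥ 0: [(7,16/5) (8,2) (14,1) (18,6) (19,16) (17,20) (7,250/13)]
4. After y ≤ 9: [(7,9) (7,16/5) (8,2) (14,1) (18,6) (183/10,9)]
5. Canonical ring: [(7,16/5) (8,2) (14,1) (18,6) (183/10,9) (7,9)]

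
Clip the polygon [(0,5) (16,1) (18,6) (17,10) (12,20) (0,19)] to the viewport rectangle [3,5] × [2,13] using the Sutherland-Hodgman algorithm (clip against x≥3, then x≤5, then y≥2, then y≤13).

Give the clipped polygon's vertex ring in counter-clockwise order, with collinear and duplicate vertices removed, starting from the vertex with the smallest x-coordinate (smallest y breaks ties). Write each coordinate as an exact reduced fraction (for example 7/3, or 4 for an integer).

Clipped polygon: [(3,17/4) (5,15/4) (5,13) (3,13)]

1. After x ≥ 3: [(3,17/4) (16,1) (18,6) (17,10) (12,20) (3,77/4)]
2. After x ≤ 5: [(3,17/4) (5,15/4) (5,233/12) (3,77/4)]
3. After y ≥ 2: [(3,17/4) (5,15/4) (5,233/12) (3,77/4)]
4. After y ≤ 13: [(3,13) (3,17/4) (5,15/4) (5,13)]
5. Canonical ring: [(3,17/4) (5,15/4) (5,13) (3,13)]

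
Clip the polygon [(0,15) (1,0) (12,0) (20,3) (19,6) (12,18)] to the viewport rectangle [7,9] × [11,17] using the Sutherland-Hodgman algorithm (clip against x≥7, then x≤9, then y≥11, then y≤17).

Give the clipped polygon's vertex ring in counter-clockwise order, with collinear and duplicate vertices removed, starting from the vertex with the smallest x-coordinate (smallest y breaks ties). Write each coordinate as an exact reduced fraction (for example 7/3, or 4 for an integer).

1. After x ≥ 7: [(7,67/4) (7,0) (12,0) (20,3) (19,6) (12,18)]
2. After x ≤ 9: [(9,69/4) (7,67/4) (7,0) (9,0)]
3. After y ≥ 11: [(9,11) (9,69/4) (7,67/4) (7,11)]
4. After y ≤ 17: [(9,11) (9,17) (8,17) (7,67/4) (7,11)]
5. Canonical ring: [(7,11) (9,11) (9,17) (8,17) (7,67/4)]

Clipped polygon: [(7,11) (9,11) (9,17) (8,17) (7,67/4)]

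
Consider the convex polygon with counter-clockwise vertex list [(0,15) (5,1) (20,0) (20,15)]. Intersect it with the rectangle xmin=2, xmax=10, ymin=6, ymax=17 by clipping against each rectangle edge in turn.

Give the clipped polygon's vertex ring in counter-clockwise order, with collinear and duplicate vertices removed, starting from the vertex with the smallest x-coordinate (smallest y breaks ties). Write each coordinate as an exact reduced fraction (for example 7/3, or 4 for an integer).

Clipped polygon: [(2,47/5) (45/14,6) (10,6) (10,15) (2,15)]

1. After x ≥ 2: [(2,15) (2,47/5) (5,1) (20,0) (20,15)]
2. After x ≤ 10: [(10,15) (2,15) (2,47/5) (5,1) (10,2/3)]
3. After y ≥ 6: [(10,6) (10,15) (2,15) (2,47/5) (45/14,6)]
4. After y ≤ 17: [(10,6) (10,15) (2,15) (2,47/5) (45/14,6)]
5. Canonical ring: [(2,47/5) (45/14,6) (10,6) (10,15) (2,15)]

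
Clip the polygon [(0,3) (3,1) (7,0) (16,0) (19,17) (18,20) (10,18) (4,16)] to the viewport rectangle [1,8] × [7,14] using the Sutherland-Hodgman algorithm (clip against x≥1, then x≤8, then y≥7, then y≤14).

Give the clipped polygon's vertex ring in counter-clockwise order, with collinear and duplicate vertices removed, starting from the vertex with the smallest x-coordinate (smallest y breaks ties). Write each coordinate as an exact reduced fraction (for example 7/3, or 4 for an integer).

1. After x ≥ 1: [(1,25/4) (1,7/3) (3,1) (7,0) (16,0) (19,17) (18,20) (10,18) (4,16)]
2. After x ≤ 8: [(1,25/4) (1,7/3) (3,1) (7,0) (8,0) (8,52/3) (4,16)]
3. After y ≥ 7: [(16/13,7) (8,7) (8,52/3) (4,16)]
4. After y ≤ 14: [(44/13,14) (16/13,7) (8,7) (8,14)]
5. Canonical ring: [(16/13,7) (8,7) (8,14) (44/13,14)]

Clipped polygon: [(16/13,7) (8,7) (8,14) (44/13,14)]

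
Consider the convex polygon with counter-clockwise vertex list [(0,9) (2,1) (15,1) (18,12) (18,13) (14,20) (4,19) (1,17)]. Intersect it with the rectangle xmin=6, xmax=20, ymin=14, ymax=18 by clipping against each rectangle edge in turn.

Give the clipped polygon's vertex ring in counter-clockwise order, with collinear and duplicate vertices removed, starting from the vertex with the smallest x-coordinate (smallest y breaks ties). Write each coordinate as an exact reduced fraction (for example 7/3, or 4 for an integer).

Clipped polygon: [(6,14) (122/7,14) (106/7,18) (6,18)]

1. After x ≥ 6: [(6,1) (15,1) (18,12) (18,13) (14,20) (6,96/5)]
2. After x ≤ 20: [(6,1) (15,1) (18,12) (18,13) (14,20) (6,96/5)]
3. After y ≥ 14: [(6,14) (122/7,14) (14,20) (6,96/5)]
4. After y ≤ 18: [(6,18) (6,14) (122/7,14) (106/7,18)]
5. Canonical ring: [(6,14) (122/7,14) (106/7,18) (6,18)]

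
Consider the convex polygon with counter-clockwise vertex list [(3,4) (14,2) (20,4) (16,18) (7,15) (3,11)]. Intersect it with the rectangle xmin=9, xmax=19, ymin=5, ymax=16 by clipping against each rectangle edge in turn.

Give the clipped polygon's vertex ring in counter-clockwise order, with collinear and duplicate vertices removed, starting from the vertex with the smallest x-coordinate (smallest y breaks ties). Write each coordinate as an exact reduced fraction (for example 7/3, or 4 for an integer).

Clipped polygon: [(9,5) (19,5) (19,15/2) (116/7,16) (10,16) (9,47/3)]

1. After x ≥ 9: [(9,32/11) (14,2) (20,4) (16,18) (9,47/3)]
2. After x ≤ 19: [(9,32/11) (14,2) (19,11/3) (19,15/2) (16,18) (9,47/3)]
3. After y ≥ 5: [(9,5) (19,5) (19,15/2) (16,18) (9,47/3)]
4. After y ≤ 16: [(9,5) (19,5) (19,15/2) (116/7,16) (10,16) (9,47/3)]
5. Canonical ring: [(9,5) (19,5) (19,15/2) (116/7,16) (10,16) (9,47/3)]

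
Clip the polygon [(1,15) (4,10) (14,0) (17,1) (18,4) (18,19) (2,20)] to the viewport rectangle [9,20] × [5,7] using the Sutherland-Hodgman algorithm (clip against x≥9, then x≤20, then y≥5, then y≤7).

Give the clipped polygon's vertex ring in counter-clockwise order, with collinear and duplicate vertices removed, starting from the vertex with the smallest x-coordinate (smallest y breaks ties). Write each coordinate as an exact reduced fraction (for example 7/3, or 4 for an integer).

1. After x ≥ 9: [(9,5) (14,0) (17,1) (18,4) (18,19) (9,313/16)]
2. After x ≤ 20: [(9,5) (14,0) (17,1) (18,4) (18,19) (9,313/16)]
3. After y ≥ 5: [(9,5) (9,5) (18,5) (18,19) (9,313/16)]
4. After y ≤ 7: [(9,7) (9,5) (9,5) (18,5) (18,7)]
5. Canonical ring: [(9,5) (18,5) (18,7) (9,7)]

Clipped polygon: [(9,5) (18,5) (18,7) (9,7)]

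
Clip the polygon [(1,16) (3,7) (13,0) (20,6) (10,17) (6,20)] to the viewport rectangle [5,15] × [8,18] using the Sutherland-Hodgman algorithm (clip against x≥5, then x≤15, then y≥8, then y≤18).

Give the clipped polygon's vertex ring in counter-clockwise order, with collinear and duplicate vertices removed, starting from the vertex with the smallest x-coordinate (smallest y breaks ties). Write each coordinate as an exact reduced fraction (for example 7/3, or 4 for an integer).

Clipped polygon: [(5,8) (15,8) (15,23/2) (10,17) (26/3,18) (5,18)]

1. After x ≥ 5: [(5,96/5) (5,28/5) (13,0) (20,6) (10,17) (6,20)]
2. After x ≤ 15: [(5,96/5) (5,28/5) (13,0) (15,12/7) (15,23/2) (10,17) (6,20)]
3. After y ≥ 8: [(5,96/5) (5,8) (15,8) (15,23/2) (10,17) (6,20)]
4. After y ≤ 18: [(5,18) (5,8) (15,8) (15,23/2) (10,17) (26/3,18)]
5. Canonical ring: [(5,8) (15,8) (15,23/2) (10,17) (26/3,18) (5,18)]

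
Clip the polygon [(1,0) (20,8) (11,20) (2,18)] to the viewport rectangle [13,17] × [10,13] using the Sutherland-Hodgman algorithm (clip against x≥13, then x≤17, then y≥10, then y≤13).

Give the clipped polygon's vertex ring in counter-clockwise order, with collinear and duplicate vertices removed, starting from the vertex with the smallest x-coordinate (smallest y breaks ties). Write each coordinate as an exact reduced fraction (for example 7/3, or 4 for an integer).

Clipped polygon: [(13,10) (17,10) (17,12) (65/4,13) (13,13)]

1. After x ≥ 13: [(13,96/19) (20,8) (13,52/3)]
2. After x ≤ 17: [(13,96/19) (17,128/19) (17,12) (13,52/3)]
3. After y ≥ 10: [(13,10) (17,10) (17,12) (13,52/3)]
4. After y ≤ 13: [(13,13) (13,10) (17,10) (17,12) (65/4,13)]
5. Canonical ring: [(13,10) (17,10) (17,12) (65/4,13) (13,13)]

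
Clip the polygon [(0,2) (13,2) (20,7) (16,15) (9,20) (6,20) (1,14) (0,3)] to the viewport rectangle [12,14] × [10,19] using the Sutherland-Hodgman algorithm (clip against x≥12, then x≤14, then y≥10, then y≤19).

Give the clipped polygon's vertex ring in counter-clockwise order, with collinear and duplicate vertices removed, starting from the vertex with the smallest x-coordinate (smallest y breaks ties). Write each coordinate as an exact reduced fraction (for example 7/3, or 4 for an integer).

Clipped polygon: [(12,10) (14,10) (14,115/7) (12,125/7)]

1. After x ≥ 12: [(12,2) (13,2) (20,7) (16,15) (12,125/7)]
2. After x ≤ 14: [(12,2) (13,2) (14,19/7) (14,115/7) (12,125/7)]
3. After y ≥ 10: [(12,10) (14,10) (14,115/7) (12,125/7)]
4. After y ≤ 19: [(12,10) (14,10) (14,115/7) (12,125/7)]
5. Canonical ring: [(12,10) (14,10) (14,115/7) (12,125/7)]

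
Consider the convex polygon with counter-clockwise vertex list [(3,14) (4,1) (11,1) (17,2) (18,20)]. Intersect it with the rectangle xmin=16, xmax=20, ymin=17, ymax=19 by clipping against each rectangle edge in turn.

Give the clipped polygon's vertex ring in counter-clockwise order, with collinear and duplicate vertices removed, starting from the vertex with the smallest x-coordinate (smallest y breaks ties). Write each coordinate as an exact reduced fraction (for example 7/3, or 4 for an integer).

1. After x ≥ 16: [(16,96/5) (16,11/6) (17,2) (18,20)]
2. After x ≤ 20: [(16,96/5) (16,11/6) (17,2) (18,20)]
3. After y ≥ 17: [(16,96/5) (16,17) (107/6,17) (18,20)]
4. After y ≤ 19: [(16,19) (16,17) (107/6,17) (323/18,19)]
5. Canonical ring: [(16,17) (107/6,17) (323/18,19) (16,19)]

Clipped polygon: [(16,17) (107/6,17) (323/18,19) (16,19)]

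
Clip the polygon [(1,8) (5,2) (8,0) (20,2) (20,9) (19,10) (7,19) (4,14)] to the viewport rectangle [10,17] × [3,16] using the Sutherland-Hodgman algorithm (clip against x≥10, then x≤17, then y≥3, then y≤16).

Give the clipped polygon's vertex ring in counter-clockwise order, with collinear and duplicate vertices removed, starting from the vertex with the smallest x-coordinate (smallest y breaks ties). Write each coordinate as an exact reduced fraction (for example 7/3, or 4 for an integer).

1. After x ≥ 10: [(10,1/3) (20,2) (20,9) (19,10) (10,67/4)]
2. After x ≤ 17: [(10,1/3) (17,3/2) (17,23/2) (10,67/4)]
3. After y ≥ 3: [(10,3) (17,3) (17,23/2) (10,67/4)]
4. After y ≤ 16: [(10,16) (10,3) (17,3) (17,23/2) (11,16)]
5. Canonical ring: [(10,3) (17,3) (17,23/2) (11,16) (10,16)]

Clipped polygon: [(10,3) (17,3) (17,23/2) (11,16) (10,16)]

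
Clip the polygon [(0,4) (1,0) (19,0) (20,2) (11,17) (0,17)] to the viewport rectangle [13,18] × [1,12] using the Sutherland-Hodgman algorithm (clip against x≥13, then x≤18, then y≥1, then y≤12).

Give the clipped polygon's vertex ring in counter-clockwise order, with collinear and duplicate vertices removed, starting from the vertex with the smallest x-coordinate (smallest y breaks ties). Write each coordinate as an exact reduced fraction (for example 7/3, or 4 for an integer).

1. After x ≥ 13: [(13,0) (19,0) (20,2) (13,41/3)]
2. After x ≤ 18: [(13,0) (18,0) (18,16/3) (13,41/3)]
3. After y ≥ 1: [(13,1) (18,1) (18,16/3) (13,41/3)]
4. After y ≤ 12: [(13,12) (13,1) (18,1) (18,16/3) (14,12)]
5. Canonical ring: [(13,1) (18,1) (18,16/3) (14,12) (13,12)]

Clipped polygon: [(13,1) (18,1) (18,16/3) (14,12) (13,12)]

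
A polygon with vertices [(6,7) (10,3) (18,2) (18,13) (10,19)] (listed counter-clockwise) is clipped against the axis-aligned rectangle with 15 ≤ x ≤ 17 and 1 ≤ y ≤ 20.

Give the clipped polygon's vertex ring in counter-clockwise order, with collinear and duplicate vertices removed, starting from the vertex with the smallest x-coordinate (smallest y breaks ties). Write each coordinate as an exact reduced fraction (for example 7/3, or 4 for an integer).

1. After x ≥ 15: [(15,19/8) (18,2) (18,13) (15,61/4)]
2. After x ≤ 17: [(15,19/8) (17,17/8) (17,55/4) (15,61/4)]
3. After y ≥ 1: [(15,19/8) (17,17/8) (17,55/4) (15,61/4)]
4. After y ≤ 20: [(15,19/8) (17,17/8) (17,55/4) (15,61/4)]
5. Canonical ring: [(15,19/8) (17,17/8) (17,55/4) (15,61/4)]

Clipped polygon: [(15,19/8) (17,17/8) (17,55/4) (15,61/4)]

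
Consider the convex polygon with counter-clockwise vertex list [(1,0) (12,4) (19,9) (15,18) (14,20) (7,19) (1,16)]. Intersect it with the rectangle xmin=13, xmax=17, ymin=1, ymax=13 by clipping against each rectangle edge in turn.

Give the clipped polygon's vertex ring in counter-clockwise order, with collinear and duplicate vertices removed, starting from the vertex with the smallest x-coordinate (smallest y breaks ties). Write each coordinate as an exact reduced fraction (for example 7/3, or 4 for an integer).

Clipped polygon: [(13,33/7) (17,53/7) (17,13) (13,13)]

1. After x ≥ 13: [(13,33/7) (19,9) (15,18) (14,20) (13,139/7)]
2. After x ≤ 17: [(13,33/7) (17,53/7) (17,27/2) (15,18) (14,20) (13,139/7)]
3. After y ≥ 1: [(13,33/7) (17,53/7) (17,27/2) (15,18) (14,20) (13,139/7)]
4. After y ≤ 13: [(13,13) (13,33/7) (17,53/7) (17,13)]
5. Canonical ring: [(13,33/7) (17,53/7) (17,13) (13,13)]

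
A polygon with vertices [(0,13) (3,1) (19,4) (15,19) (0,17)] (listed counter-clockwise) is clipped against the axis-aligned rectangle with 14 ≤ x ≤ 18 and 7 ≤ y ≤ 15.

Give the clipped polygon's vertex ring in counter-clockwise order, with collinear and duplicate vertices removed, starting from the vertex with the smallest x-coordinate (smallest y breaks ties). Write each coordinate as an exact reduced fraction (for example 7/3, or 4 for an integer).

1. After x ≥ 14: [(14,49/16) (19,4) (15,19) (14,283/15)]
2. After x ≤ 18: [(14,49/16) (18,61/16) (18,31/4) (15,19) (14,283/15)]
3. After y ≥ 7: [(14,7) (18,7) (18,31/4) (15,19) (14,283/15)]
4. After y ≤ 15: [(14,15) (14,7) (18,7) (18,31/4) (241/15,15)]
5. Canonical ring: [(14,7) (18,7) (18,31/4) (241/15,15) (14,15)]

Clipped polygon: [(14,7) (18,7) (18,31/4) (241/15,15) (14,15)]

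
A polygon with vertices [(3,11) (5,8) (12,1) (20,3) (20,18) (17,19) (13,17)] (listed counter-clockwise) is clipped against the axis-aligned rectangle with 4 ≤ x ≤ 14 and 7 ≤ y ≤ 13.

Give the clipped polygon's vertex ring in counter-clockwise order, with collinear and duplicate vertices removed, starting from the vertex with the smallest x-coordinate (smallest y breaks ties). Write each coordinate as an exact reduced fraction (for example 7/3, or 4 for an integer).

1. After x ≥ 4: [(4,58/5) (4,19/2) (5,8) (12,1) (20,3) (20,18) (17,19) (13,17)]
2. After x ≤ 14: [(4,58/5) (4,19/2) (5,8) (12,1) (14,3/2) (14,35/2) (13,17)]
3. After y ≥ 7: [(4,58/5) (4,19/2) (5,8) (6,7) (14,7) (14,35/2) (13,17)]
4. After y ≤ 13: [(19/3,13) (4,58/5) (4,19/2) (5,8) (6,7) (14,7) (14,13)]
5. Canonical ring: [(4,19/2) (5,8) (6,7) (14,7) (14,13) (19/3,13) (4,58/5)]

Clipped polygon: [(4,19/2) (5,8) (6,7) (14,7) (14,13) (19/3,13) (4,58/5)]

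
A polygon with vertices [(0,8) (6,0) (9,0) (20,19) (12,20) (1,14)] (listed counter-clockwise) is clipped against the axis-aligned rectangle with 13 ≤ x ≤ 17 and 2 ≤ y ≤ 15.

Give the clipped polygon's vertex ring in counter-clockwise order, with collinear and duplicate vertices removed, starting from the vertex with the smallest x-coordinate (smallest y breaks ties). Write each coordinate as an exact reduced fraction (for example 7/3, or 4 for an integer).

1. After x ≥ 13: [(13,76/11) (20,19) (13,159/8)]
2. After x ≤ 17: [(13,76/11) (17,152/11) (17,155/8) (13,159/8)]
3. After y ≥ 2: [(13,76/11) (17,152/11) (17,155/8) (13,159/8)]
4. After y ≤ 15: [(13,15) (13,76/11) (17,152/11) (17,15)]
5. Canonical ring: [(13,76/11) (17,152/11) (17,15) (13,15)]

Clipped polygon: [(13,76/11) (17,152/11) (17,15) (13,15)]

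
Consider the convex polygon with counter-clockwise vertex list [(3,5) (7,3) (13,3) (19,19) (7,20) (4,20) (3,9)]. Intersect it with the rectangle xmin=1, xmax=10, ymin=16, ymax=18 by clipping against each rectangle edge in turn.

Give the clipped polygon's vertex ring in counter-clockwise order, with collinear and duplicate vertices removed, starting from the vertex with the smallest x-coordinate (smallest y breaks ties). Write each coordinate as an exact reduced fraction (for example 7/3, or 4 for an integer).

Clipped polygon: [(40/11,16) (10,16) (10,18) (42/11,18)]

1. After x ≥ 1: [(3,5) (7,3) (13,3) (19,19) (7,20) (4,20) (3,9)]
2. After x ≤ 10: [(3,5) (7,3) (10,3) (10,79/4) (7,20) (4,20) (3,9)]
3. After y ≥ 16: [(10,16) (10,79/4) (7,20) (4,20) (40/11,16)]
4. After y ≤ 18: [(10,16) (10,18) (42/11,18) (40/11,16)]
5. Canonical ring: [(40/11,16) (10,16) (10,18) (42/11,18)]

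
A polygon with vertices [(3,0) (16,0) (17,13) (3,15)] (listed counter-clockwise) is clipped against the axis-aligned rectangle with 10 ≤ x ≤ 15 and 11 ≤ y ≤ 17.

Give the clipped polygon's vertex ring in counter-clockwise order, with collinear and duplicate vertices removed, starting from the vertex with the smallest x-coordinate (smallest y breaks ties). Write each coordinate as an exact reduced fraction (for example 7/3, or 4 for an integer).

1. After x ≥ 10: [(10,0) (16,0) (17,13) (10,14)]
2. After x ≤ 15: [(10,0) (15,0) (15,93/7) (10,14)]
3. After y ≥ 11: [(10,11) (15,11) (15,93/7) (10,14)]
4. After y ≤ 17: [(10,11) (15,11) (15,93/7) (10,14)]
5. Canonical ring: [(10,11) (15,11) (15,93/7) (10,14)]

Clipped polygon: [(10,11) (15,11) (15,93/7) (10,14)]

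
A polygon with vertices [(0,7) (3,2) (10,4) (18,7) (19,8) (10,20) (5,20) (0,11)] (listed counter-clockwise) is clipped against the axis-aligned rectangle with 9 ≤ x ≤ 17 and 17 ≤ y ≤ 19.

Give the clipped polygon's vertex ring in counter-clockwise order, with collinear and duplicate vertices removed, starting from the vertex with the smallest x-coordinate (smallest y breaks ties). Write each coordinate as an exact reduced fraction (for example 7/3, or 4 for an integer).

1. After x ≥ 9: [(9,26/7) (10,4) (18,7) (19,8) (10,20) (9,20)]
2. After x ≤ 17: [(9,26/7) (10,4) (17,53/8) (17,32/3) (10,20) (9,20)]
3. After y ≥ 17: [(9,17) (49/4,17) (10,20) (9,20)]
4. After y ≤ 19: [(9,19) (9,17) (49/4,17) (43/4,19)]
5. Canonical ring: [(9,17) (49/4,17) (43/4,19) (9,19)]

Clipped polygon: [(9,17) (49/4,17) (43/4,19) (9,19)]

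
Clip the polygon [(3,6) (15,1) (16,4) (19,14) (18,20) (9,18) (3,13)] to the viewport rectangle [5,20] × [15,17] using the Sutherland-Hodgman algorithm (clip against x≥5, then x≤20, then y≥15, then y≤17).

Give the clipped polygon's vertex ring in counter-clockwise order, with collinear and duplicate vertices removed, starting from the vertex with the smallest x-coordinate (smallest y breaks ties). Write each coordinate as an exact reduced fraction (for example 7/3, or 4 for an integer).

Clipped polygon: [(27/5,15) (113/6,15) (37/2,17) (39/5,17)]

1. After x ≥ 5: [(5,31/6) (15,1) (16,4) (19,14) (18,20) (9,18) (5,44/3)]
2. After x ≤ 20: [(5,31/6) (15,1) (16,4) (19,14) (18,20) (9,18) (5,44/3)]
3. After y ≥ 15: [(113/6,15) (18,20) (9,18) (27/5,15)]
4. After y ≤ 17: [(113/6,15) (37/2,17) (39/5,17) (27/5,15)]
5. Canonical ring: [(27/5,15) (113/6,15) (37/2,17) (39/5,17)]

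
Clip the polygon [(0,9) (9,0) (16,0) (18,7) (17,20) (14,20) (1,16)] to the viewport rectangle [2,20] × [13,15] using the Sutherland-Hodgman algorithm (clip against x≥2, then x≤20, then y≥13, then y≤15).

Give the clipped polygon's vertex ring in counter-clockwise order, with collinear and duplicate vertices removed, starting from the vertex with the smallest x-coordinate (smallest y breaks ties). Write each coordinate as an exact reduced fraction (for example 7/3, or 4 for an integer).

Clipped polygon: [(2,13) (228/13,13) (226/13,15) (2,15)]

1. After x ≥ 2: [(2,7) (9,0) (16,0) (18,7) (17,20) (14,20) (2,212/13)]
2. After x ≤ 20: [(2,7) (9,0) (16,0) (18,7) (17,20) (14,20) (2,212/13)]
3. After y ≥ 13: [(2,13) (228/13,13) (17,20) (14,20) (2,212/13)]
4. After y ≤ 15: [(2,15) (2,13) (228/13,13) (226/13,15)]
5. Canonical ring: [(2,13) (228/13,13) (226/13,15) (2,15)]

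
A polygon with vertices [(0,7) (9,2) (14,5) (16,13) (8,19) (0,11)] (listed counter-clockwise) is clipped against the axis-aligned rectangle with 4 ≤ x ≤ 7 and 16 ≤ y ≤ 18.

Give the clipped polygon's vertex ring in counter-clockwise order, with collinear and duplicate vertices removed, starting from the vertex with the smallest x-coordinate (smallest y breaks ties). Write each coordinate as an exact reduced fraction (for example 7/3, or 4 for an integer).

Clipped polygon: [(5,16) (7,16) (7,18)]

1. After x ≥ 4: [(4,43/9) (9,2) (14,5) (16,13) (8,19) (4,15)]
2. After x ≤ 7: [(4,43/9) (7,28/9) (7,18) (4,15)]
3. After y ≥ 16: [(7,16) (7,18) (5,16)]
4. After y ≤ 18: [(7,16) (7,18) (5,16)]
5. Canonical ring: [(5,16) (7,16) (7,18)]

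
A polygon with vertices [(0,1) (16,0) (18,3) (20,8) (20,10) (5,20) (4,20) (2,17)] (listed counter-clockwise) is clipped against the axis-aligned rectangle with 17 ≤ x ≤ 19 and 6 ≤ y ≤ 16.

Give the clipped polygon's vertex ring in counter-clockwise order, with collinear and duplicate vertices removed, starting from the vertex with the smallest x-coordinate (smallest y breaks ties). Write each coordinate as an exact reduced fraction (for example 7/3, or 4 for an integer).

1. After x ≥ 17: [(17,3/2) (18,3) (20,8) (20,10) (17,12)]
2. After x ≤ 19: [(17,3/2) (18,3) (19,11/2) (19,32/3) (17,12)]
3. After y ≥ 6: [(17,6) (19,6) (19,32/3) (17,12)]
4. After y ≤ 16: [(17,6) (19,6) (19,32/3) (17,12)]
5. Canonical ring: [(17,6) (19,6) (19,32/3) (17,12)]

Clipped polygon: [(17,6) (19,6) (19,32/3) (17,12)]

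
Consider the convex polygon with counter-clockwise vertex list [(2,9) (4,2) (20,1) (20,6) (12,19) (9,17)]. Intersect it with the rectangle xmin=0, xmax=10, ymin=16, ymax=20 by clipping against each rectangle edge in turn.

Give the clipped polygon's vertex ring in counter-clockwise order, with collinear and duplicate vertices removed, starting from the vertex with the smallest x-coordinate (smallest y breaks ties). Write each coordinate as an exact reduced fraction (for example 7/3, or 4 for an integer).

Clipped polygon: [(65/8,16) (10,16) (10,53/3) (9,17)]

1. After x ≥ 0: [(2,9) (4,2) (20,1) (20,6) (12,19) (9,17)]
2. After x ≤ 10: [(2,9) (4,2) (10,13/8) (10,53/3) (9,17)]
3. After y ≥ 16: [(65/8,16) (10,16) (10,53/3) (9,17)]
4. After y ≤ 20: [(65/8,16) (10,16) (10,53/3) (9,17)]
5. Canonical ring: [(65/8,16) (10,16) (10,53/3) (9,17)]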